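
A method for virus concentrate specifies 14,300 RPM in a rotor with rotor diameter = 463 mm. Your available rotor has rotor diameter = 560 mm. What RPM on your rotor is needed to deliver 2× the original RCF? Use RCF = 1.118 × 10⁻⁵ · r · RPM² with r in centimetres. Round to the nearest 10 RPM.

18390 RPM

Original rotor: r = 463 mm / 2 = 231.5 mm = 23.15 cm
RCF_original = 1.118 × 10⁻⁵ × 23.15 × (14300)² = 1.118 × 10⁻⁵ × 23.15 × 204,490,000 ≈ 52,925.5 × g
Target RCF = 2 × 52,925.5 ≈ 105,851 × g
Your rotor: r = 560 mm / 2 = 280 mm = 28 cm
105,851 = 1.118 × 10⁻⁵ × 28 × N²
N² = 105,851 / (31.304 × 10⁻⁵) = 338,138,896
N ≈ √338,138,896 ≈ 18,388.6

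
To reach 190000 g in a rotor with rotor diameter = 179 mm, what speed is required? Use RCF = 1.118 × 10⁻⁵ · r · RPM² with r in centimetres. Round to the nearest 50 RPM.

N ≈ 43600 RPM

r = 179 mm / 2 = 89.5 mm = 8.95 cm
190,000 = 1.118 × 10⁻⁵ × 8.95 × N²
N² = 190,000 / (10.0061 × 10⁻⁵) = 1,898,841,707
N ≈ √1,898,841,707 ≈ 43,575.7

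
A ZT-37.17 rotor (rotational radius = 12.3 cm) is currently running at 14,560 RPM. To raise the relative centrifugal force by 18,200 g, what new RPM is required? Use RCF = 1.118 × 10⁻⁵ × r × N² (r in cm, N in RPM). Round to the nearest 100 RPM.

≈ 18600 RPM

Current RCF = 1.118 × 10⁻⁵ × 12.3 × (14560)² = 1.118 × 10⁻⁵ × 12.3 × 211,993,600 ≈ 29,152.1 × g
Target RCF = 29,152.1 + 18,200 = 47,352.1 × g
N² = 47,352.1 / (13.7514 × 10⁻⁵) = 344,343,849
N ≈ √344,343,849 ≈ 18,556.5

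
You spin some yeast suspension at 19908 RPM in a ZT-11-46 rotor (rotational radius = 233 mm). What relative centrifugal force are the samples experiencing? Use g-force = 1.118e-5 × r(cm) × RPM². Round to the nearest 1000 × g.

RCF ≈ 103000 x g

r = 233 mm = 23.3 cm
RCF = 1.118 × 10⁻⁵ × 23.3 × (19908)² = 1.118 × 10⁻⁵ × 23.3 × 396,328,464 ≈ 103,241.2 × g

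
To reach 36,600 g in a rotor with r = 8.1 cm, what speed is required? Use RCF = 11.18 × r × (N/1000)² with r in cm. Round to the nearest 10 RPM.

36,600 = 11.18 × 8.1 × (N/1000)²
(N/1000)² = 36,600 / 90.558 = 404.1609
N = 1000 × √404.1609 ≈ 20,103.8

20100 RPM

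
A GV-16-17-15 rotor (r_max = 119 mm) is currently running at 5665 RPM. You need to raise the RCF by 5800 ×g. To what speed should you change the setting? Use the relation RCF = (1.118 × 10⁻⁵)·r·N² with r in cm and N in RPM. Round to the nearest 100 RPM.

N₂ ≈ 8700 RPM

r = 119 mm = 11.9 cm
Current RCF = 1.118 × 10⁻⁵ × 11.9 × (5665)² = 1.118 × 10⁻⁵ × 11.9 × 32,092,225 ≈ 4,269.6 × g
Target RCF = 4,269.6 + 5,800 = 10,069.6 × g
N² = 10,069.6 / (13.3042 × 10⁻⁵) = 75,687,377
N ≈ √75,687,377 ≈ 8,699.8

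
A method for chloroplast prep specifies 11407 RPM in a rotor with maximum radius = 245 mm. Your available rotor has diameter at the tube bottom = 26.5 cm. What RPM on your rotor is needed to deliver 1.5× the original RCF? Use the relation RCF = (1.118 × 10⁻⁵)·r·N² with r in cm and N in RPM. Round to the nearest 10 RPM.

19000 RPM

Original rotor: r = 245 mm = 24.5 cm
RCF_original = 1.118 × 10⁻⁵ × 24.5 × (11407)² = 1.118 × 10⁻⁵ × 24.5 × 130,119,649 ≈ 35,641.1 × g
Target RCF = 1.5 × 35,641.1 ≈ 53,461.6 × g
Your rotor: r = 26.5 / 2 = 13.25 cm
53,461.6 = 1.118 × 10⁻⁵ × 13.25 × N²
N² = 53,461.6 / (14.8135 × 10⁻⁵) = 360,897,830
N ≈ √360,897,830 ≈ 18,997.3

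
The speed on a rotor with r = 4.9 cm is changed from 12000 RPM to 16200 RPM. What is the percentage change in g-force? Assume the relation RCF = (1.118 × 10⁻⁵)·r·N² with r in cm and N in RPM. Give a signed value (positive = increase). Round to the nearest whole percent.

RCF ∝ N², so the ratio is (16200/12000)² = (1.350000)² = 1.8225.
Change = 1.8225 − 1 = +0.8225 → +82.3%.

+82%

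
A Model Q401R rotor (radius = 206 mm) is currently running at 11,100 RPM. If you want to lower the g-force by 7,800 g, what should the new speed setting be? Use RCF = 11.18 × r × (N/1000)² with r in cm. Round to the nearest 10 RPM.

r = 206 mm = 20.6 cm
Current RCF = 11.18 × 20.6 × (11.1)² = 11.18 × 20.6 × 123.21 ≈ 28,376.2 × g
Target RCF = 28,376.2 − 7,800 = 20,576.2 × g
(N/1000)² = 20,576.2 / 230.308 = 89.3421
N = 1000 × √89.3421 ≈ 9,452.1

N₂ ≈ 9450 RPM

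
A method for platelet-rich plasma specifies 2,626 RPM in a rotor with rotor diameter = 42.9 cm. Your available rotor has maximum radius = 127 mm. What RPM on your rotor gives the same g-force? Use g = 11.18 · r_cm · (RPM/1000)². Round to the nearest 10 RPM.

≈ 3410 RPM

Original rotor: r = 42.9 / 2 = 21.45 cm
RCF_original = 11.18 × 21.45 × (2.626)² = 11.18 × 21.45 × 6.895876 ≈ 1,653.7 × g
Your rotor: r = 127 mm = 12.7 cm
1,653.7 = 11.18 × 12.7 × (N/1000)²
(N/1000)² = 1,653.7 / 141.986 = 11.64692
N = 1000 × √11.64692 ≈ 3,412.8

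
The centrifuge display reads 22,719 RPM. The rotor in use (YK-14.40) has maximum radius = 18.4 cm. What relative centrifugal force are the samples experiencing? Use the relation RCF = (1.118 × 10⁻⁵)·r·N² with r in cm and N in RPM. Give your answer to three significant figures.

106000 × g

RCF = 1.118 × 10⁻⁵ × r × N²
RCF = 1.118 × 10⁻⁵ × 18.4 × (22719)² = 1.118 × 10⁻⁵ × 18.4 × 516,152,961 ≈ 106,178.9 × g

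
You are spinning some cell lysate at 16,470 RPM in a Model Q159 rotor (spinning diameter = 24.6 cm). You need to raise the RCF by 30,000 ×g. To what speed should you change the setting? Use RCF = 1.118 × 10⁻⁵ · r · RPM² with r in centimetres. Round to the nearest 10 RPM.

N₂ ≈ 22120 RPM

r = 24.6 / 2 = 12.3 cm
Current RCF = 1.118 × 10⁻⁵ × 12.3 × (16470)² = 1.118 × 10⁻⁵ × 12.3 × 271,260,900 ≈ 37,302.2 × g
Target RCF = 37,302.2 + 30,000 = 67,302.2 × g
N² = 67,302.2 / (13.7514 × 10⁻⁵) = 489,420,714
N ≈ √489,420,714 ≈ 22,122.9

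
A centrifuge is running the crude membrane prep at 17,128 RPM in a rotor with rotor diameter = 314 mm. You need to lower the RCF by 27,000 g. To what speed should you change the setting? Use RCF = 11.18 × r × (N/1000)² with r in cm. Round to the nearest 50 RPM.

r = 314 mm / 2 = 157 mm = 15.7 cm
Current RCF = 11.18 × 15.7 × (17.128)² = 11.18 × 15.7 × 293.368384 ≈ 51,493.8 × g
Target RCF = 51,493.8 − 27,000 = 24,493.8 × g
(N/1000)² = 24,493.8 / 175.526 = 139.5451
N = 1000 × √139.5451 ≈ 11,812.9

11800 RPM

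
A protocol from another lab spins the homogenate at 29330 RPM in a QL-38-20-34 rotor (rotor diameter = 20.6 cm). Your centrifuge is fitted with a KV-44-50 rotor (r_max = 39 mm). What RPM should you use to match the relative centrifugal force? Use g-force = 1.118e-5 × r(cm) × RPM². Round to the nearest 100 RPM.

Original rotor: r = 20.6 / 2 = 10.3 cm
RCF_original = 1.118 × 10⁻⁵ × 10.3 × (29330)² = 1.118 × 10⁻⁵ × 10.3 × 860,248,900 ≈ 99,061.1 × g
Your rotor: r = 39 mm = 3.9 cm
99,061.1 = 1.118 × 10⁻⁵ × 3.9 × N²
N² = 99,061.1 / (4.3602 × 10⁻⁵) = 2,271,939,361
N ≈ √2,271,939,361 ≈ 47,664.9

≈ 47700 RPM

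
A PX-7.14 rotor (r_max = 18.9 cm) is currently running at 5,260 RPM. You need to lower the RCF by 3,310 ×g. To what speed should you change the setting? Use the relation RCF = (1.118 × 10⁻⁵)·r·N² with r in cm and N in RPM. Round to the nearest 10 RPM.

Current RCF = 1.118 × 10⁻⁵ × 18.9 × (5260)² = 1.118 × 10⁻⁵ × 18.9 × 27,667,600 ≈ 5,846.2 × g
Target RCF = 5,846.2 − 3,310 = 2,536.2 × g
N² = 2,536.2 / (21.1302 × 10⁻⁵) = 12,002,726
N ≈ √12,002,726 ≈ 3,464.5

≈ 3460 RPM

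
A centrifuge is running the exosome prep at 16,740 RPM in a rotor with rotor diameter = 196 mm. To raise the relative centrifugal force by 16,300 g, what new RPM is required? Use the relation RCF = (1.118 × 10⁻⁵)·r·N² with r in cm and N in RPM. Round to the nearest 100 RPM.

≈ 20700 RPM

r = 196 mm / 2 = 98 mm = 9.8 cm
Current RCF = 1.118 × 10⁻⁵ × 9.8 × (16740)² = 1.118 × 10⁻⁵ × 9.8 × 280,227,600 ≈ 30,702.9 × g
Target RCF = 30,702.9 + 16,300 = 47,002.9 × g
N² = 47,002.9 / (10.9564 × 10⁻⁵) = 428,999,489
N ≈ √428,999,489 ≈ 20,712.3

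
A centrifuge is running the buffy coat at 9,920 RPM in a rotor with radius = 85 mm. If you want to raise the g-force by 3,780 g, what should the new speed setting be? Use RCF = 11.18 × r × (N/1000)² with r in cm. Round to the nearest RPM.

r = 85 mm = 8.5 cm
Current RCF = 11.18 × 8.5 × (9.92)² = 11.18 × 8.5 × 98.4064 ≈ 9,351.6 × g
Target RCF = 9,351.6 + 3,780 = 13,131.6 × g
(N/1000)² = 13,131.6 / 95.03 = 138.1837
N = 1000 × √138.1837 ≈ 11,755.2

≈ 11755 RPM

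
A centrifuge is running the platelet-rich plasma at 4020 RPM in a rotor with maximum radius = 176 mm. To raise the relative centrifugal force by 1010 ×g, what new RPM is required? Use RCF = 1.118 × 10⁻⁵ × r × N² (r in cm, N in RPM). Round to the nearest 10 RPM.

N₂ ≈ 4610 RPM

r = 176 mm = 17.6 cm
Current RCF = 1.118 × 10⁻⁵ × 17.6 × (4020)² = 1.118 × 10⁻⁵ × 17.6 × 16,160,400 ≈ 3,179.8 × g
Target RCF = 3,179.8 + 1,010 = 4,189.8 × g
N² = 4,189.8 / (19.6768 × 10⁻⁵) = 21,293,096
N ≈ √21,293,096 ≈ 4,614.4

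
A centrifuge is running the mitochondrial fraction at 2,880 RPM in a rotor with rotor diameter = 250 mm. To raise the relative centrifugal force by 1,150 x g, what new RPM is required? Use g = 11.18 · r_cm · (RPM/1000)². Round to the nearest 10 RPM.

r = 250 mm / 2 = 125 mm = 12.5 cm
Current RCF = 11.18 × 12.5 × (2.88)² = 11.18 × 12.5 × 8.2944 ≈ 1,159.1 × g
Target RCF = 1,159.1 + 1,150 = 2,309.1 × g
(N/1000)² = 2,309.1 / 139.75 = 16.52308
N = 1000 × √16.52308 ≈ 4,064.9

N₂ ≈ 4060 RPM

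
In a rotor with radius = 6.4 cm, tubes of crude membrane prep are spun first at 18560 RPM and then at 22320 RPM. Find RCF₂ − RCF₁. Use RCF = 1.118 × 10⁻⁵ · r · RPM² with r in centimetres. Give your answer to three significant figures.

RCF₁ = 1.118 × 10⁻⁵ × 6.4 × (18560)² = 1.118 × 10⁻⁵ × 6.4 × 344,473,600 ≈ 24,647.8 × g
RCF₂ = 1.118 × 10⁻⁵ × 6.4 × (22320)² = 1.118 × 10⁻⁵ × 6.4 × 498,182,400 ≈ 35,645.9 × g
Increase = 35,645.9 − 24,647.8 = 10,998.1

11000 g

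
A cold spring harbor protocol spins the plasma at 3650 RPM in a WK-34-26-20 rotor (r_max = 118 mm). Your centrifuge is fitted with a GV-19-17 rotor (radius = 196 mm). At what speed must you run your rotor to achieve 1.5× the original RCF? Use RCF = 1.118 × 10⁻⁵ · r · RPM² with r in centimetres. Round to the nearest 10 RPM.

≈ 3470 RPM

Original rotor: r = 118 mm = 11.8 cm
RCF_original = 1.118 × 10⁻⁵ × 11.8 × (3650)² = 1.118 × 10⁻⁵ × 11.8 × 13,322,500 ≈ 1,757.6 × g
Target RCF = 1.5 × 1,757.6 ≈ 2,636.4 × g
Your rotor: r = 196 mm = 19.6 cm
2,636.4 = 1.118 × 10⁻⁵ × 19.6 × N²
N² = 2,636.4 / (21.9128 × 10⁻⁵) = 12,031,324
N ≈ √12,031,324 ≈ 3,468.6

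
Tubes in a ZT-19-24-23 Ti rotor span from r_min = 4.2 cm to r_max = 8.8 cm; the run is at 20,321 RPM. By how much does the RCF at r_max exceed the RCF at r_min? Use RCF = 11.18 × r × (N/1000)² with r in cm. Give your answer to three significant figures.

RCF_max = 11.18 × 8.8 × (20.321)² = 11.18 × 8.8 × 412.943041 ≈ 40,627 × g
RCF_min = 11.18 × 4.2 × (20.321)² = 11.18 × 4.2 × 412.943041 ≈ 19,390.2 × g
ΔRCF = 40,627 − 19,390.2 = 21,236.8

ΔRCF ≈ 21200 ×g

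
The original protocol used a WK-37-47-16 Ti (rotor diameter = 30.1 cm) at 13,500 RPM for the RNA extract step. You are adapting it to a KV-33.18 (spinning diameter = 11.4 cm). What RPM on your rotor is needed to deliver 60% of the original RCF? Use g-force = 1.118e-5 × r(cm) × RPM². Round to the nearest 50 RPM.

17000 RPM

Original rotor: r = 30.1 / 2 = 15.05 cm
RCF_original = 1.118 × 10⁻⁵ × 15.05 × (13500)² = 1.118 × 10⁻⁵ × 15.05 × 182,250,000 ≈ 30,665.2 × g
Target RCF = 0.6 × 30,665.2 ≈ 18,399.1 × g
Your rotor: r = 11.4 / 2 = 5.7 cm
18,399.1 = 1.118 × 10⁻⁵ × 5.7 × N²
N² = 18,399.1 / (6.3726 × 10⁻⁵) = 288,722,029
N ≈ √288,722,029 ≈ 16,991.8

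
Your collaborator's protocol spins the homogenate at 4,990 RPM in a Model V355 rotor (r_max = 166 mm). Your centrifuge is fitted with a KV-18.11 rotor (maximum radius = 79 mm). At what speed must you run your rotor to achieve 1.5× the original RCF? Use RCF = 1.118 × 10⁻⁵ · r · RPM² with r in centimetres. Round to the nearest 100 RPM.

8900 RPM

Original rotor: r = 166 mm = 16.6 cm
RCF = 1.118 × 10⁻⁵ × r × N²
RCF_original = 1.118 × 10⁻⁵ × 16.6 × (4990)² = 1.118 × 10⁻⁵ × 16.6 × 24,900,100 ≈ 4,621.2 × g
Target RCF = 1.5 × 4,621.2 ≈ 6,931.8 × g
Your rotor: r = 79 mm = 7.9 cm
6,931.8 = 1.118 × 10⁻⁵ × 7.9 × N²
N² = 6,931.8 / (8.8322 × 10⁻⁵) = 78,483,277
N ≈ √78,483,277 ≈ 8,859.1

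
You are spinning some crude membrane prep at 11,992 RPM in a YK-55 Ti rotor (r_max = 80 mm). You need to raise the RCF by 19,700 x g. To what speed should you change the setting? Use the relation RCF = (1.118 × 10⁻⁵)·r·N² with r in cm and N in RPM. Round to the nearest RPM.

r = 80 mm = 8.0 cm
Current RCF = 1.118 × 10⁻⁵ × 8 × (11992)² = 1.118 × 10⁻⁵ × 8 × 143,808,064 ≈ 12,862.2 × g
Target RCF = 12,862.2 + 19,700 = 32,562.2 × g
N² = 32,562.2 / (8.944 × 10⁻⁵) = 364,067,531
N ≈ √364,067,531 ≈ 19,080.6

19081 RPM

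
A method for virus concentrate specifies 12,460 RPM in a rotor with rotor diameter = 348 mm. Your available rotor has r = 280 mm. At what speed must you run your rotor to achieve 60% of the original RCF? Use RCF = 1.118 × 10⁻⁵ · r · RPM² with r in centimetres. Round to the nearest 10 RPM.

Original rotor: r = 348 mm / 2 = 174 mm = 17.4 cm
RCF_original = 1.118 × 10⁻⁵ × 17.4 × (12460)² = 1.118 × 10⁻⁵ × 17.4 × 155,251,600 ≈ 30,201.4 × g
Target RCF = 0.6 × 30,201.4 ≈ 18,120.8 × g
Your rotor: r = 280 mm = 28.0 cm
18,120.8 = 1.118 × 10⁻⁵ × 28 × N²
N² = 18,120.8 / (31.304 × 10⁻⁵) = 57,886,532
N ≈ √57,886,532 ≈ 7,608.3

≈ 7610 RPM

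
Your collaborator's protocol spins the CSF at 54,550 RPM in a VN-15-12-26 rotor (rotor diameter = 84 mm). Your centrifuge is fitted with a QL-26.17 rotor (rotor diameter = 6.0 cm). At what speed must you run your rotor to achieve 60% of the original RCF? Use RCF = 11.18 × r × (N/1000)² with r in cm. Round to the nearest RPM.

≈ 49996 RPM

Original rotor: r = 84 mm / 2 = 42 mm = 4.2 cm
RCF = 11.18 × r × (N/1000)²
RCF_original = 11.18 × 4.2 × (54.55)² = 11.18 × 4.2 × 2,975.7025 ≈ 139,727.1 × g
Target RCF = 0.6 × 139,727.1 ≈ 83,836.3 × g
Your rotor: r = 6.0 / 2 = 3 cm
83,836.3 = 11.18 × 3 × (N/1000)²
(N/1000)² = 83,836.3 / 33.54 = 2499.592
N = 1000 × √2499.592 ≈ 49,995.9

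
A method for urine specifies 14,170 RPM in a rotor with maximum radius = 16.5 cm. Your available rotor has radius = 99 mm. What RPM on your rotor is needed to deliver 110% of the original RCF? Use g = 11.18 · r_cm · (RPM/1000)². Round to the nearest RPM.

RCF = 11.18 × r × (N/1000)²
RCF_original = 11.18 × 16.5 × (14.17)² = 11.18 × 16.5 × 200.7889 ≈ 37,039.5 × g
Target RCF = 1.1 × 37,039.5 ≈ 40,743.5 × g
Your rotor: r = 99 mm = 9.9 cm
40,743.5 = 11.18 × 9.9 × (N/1000)²
(N/1000)² = 40,743.5 / 110.682 = 368.1132
N = 1000 × √368.1132 ≈ 19,186.3

≈ 19186 RPM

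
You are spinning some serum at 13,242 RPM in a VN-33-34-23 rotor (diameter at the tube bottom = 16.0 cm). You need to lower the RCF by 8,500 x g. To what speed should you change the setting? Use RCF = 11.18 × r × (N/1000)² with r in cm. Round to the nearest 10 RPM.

r = 16.0 / 2 = 8 cm
Current RCF = 11.18 × 8 × (13.242)² = 11.18 × 8 × 175.350564 ≈ 15,683.4 × g
Target RCF = 15,683.4 − 8,500 = 7,183.4 × g
(N/1000)² = 7,183.4 / 89.44 = 80.3153
N = 1000 × √80.3153 ≈ 8,961.9

≈ 8960 RPM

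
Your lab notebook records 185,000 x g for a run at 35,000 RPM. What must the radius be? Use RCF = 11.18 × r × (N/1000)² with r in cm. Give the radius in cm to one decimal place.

RCF = 11.18 × r × (N/1000)²
185000 = 11.18 × r × (35)²
r = 185000 / (11.18 × 1225) = 185000 / 13695.5 ≈ 13.508 cm

≈ 13.5 cm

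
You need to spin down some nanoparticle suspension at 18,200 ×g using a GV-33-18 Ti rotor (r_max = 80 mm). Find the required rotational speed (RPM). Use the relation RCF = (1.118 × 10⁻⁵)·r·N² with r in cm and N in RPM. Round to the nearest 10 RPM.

N ≈ 14260 RPM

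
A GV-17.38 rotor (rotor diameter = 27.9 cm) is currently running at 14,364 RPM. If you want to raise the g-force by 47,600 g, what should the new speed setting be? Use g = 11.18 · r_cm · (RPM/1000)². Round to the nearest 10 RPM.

r = 27.9 / 2 = 13.95 cm
Current RCF = 11.18 × 13.95 × (14.364)² = 11.18 × 13.95 × 206.324496 ≈ 32,178.6 × g
Target RCF = 32,178.6 + 47,600 = 79,778.6 × g
(N/1000)² = 79,778.6 / 155.961 = 511.5292
N = 1000 × √511.5292 ≈ 22,617.0

N₂ ≈ 22620 RPM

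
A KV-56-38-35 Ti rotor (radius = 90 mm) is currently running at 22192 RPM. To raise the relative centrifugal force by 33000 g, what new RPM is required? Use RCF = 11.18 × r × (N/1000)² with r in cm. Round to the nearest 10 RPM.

r = 90 mm = 9.0 cm
Current RCF = 11.18 × 9 × (22.192)² = 11.18 × 9 × 492.484864 ≈ 49,553.8 × g
Target RCF = 49,553.8 + 33,000 = 82,553.8 × g
(N/1000)² = 82,553.8 / 100.62 = 820.4512
N = 1000 × √820.4512 ≈ 28,643.5

28640 RPM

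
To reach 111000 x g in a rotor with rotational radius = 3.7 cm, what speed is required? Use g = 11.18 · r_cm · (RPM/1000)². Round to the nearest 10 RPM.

111,000 = 11.18 × 3.7 × (N/1000)²
(N/1000)² = 111,000 / 41.366 = 2683.363
N = 1000 × √2683.363 ≈ 51,801.2

51800 RPM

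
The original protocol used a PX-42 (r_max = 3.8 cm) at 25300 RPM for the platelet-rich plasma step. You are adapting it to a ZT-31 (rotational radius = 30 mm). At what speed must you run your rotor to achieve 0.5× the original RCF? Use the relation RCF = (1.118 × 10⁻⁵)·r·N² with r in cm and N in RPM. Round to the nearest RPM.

20134 RPM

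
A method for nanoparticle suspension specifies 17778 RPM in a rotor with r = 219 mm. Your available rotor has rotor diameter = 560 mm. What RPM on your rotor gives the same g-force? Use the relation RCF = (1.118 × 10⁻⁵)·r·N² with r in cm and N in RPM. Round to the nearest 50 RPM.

15700 RPM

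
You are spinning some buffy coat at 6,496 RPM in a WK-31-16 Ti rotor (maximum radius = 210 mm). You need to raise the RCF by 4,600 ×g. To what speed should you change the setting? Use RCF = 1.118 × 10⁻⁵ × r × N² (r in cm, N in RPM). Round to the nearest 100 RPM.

r = 210 mm = 21.0 cm
Current RCF = 1.118 × 10⁻⁵ × 21 × (6496)² = 1.118 × 10⁻⁵ × 21 × 42,198,016 ≈ 9,907.3 × g
Target RCF = 9,907.3 + 4,600 = 14,507.3 × g
N² = 14,507.3 / (23.478 × 10⁻⁵) = 61,791,038
N ≈ √61,791,038 ≈ 7,860.7

N₂ ≈ 7900 RPM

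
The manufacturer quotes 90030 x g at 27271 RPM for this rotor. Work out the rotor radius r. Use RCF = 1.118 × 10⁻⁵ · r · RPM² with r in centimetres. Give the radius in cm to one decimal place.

10.8 cm

90030 = 1.118 × 10⁻⁵ × r × (27271)²
r = 90030 / (1.118 × 10⁻⁵ × 743,707,441) = 90030 / 8314.649 ≈ 10.828 cm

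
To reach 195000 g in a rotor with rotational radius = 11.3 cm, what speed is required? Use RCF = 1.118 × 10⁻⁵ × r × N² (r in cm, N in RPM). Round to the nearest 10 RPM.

39290 RPM

RCF = 1.118 × 10⁻⁵ × r × N²
195,000 = 1.118 × 10⁻⁵ × 11.3 × N²
N² = 195,000 / (12.6334 × 10⁻⁵) = 1,543,527,475
N ≈ √1,543,527,475 ≈ 39,287.8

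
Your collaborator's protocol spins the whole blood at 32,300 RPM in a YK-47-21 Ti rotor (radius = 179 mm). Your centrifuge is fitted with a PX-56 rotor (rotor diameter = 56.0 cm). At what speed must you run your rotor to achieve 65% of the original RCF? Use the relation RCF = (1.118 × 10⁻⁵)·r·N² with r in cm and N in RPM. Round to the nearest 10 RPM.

Original rotor: r = 179 mm = 17.9 cm
RCF_original = 1.118 × 10⁻⁵ × 17.9 × (32300)² = 1.118 × 10⁻⁵ × 17.9 × 1,043,290,000 ≈ 208,785.3 × g
Target RCF = 0.65 × 208,785.3 ≈ 135,710.4 × g
Your rotor: r = 56.0 / 2 = 28 cm
135,710.4 = 1.118 × 10⁻⁵ × 28 × N²
N² = 135,710.4 / (31.304 × 10⁻⁵) = 433,524,150
N ≈ √433,524,150 ≈ 20,821.2

≈ 20820 RPM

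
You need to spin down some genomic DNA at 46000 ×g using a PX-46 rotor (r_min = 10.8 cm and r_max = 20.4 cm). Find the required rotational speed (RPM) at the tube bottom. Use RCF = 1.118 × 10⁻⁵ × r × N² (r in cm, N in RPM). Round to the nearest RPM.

N ≈ 14202 RPM

Use r_max = 20.4 cm.
RCF = 1.118 × 10⁻⁵ × r × N²
46,000 = 1.118 × 10⁻⁵ × 20.4 × N²
N² = 46,000 / (22.8072 × 10⁻⁵) = 201,690,694
N ≈ √201,690,694 ≈ 14,201.8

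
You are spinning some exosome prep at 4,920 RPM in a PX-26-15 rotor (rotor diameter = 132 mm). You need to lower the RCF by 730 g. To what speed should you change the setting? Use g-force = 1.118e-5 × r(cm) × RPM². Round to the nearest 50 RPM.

N₂ ≈ 3800 RPM

r = 132 mm / 2 = 66 mm = 6.6 cm
Current RCF = 1.118 × 10⁻⁵ × 6.6 × (4920)² = 1.118 × 10⁻⁵ × 6.6 × 24,206,400 ≈ 1,786.1 × g
Target RCF = 1,786.1 − 730 = 1,056.1 × g
N² = 1,056.1 / (7.3788 × 10⁻⁵) = 14,312,625
N ≈ √14,312,625 ≈ 3,783.2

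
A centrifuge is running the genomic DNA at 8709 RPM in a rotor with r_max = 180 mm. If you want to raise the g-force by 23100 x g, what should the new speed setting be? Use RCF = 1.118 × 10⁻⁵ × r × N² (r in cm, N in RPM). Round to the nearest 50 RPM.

13800 RPM

r = 180 mm = 18.0 cm
Current RCF = 1.118 × 10⁻⁵ × 18 × (8709)² = 1.118 × 10⁻⁵ × 18 × 75,846,681 ≈ 15,263.4 × g
Target RCF = 15,263.4 + 23,100 = 38,363.4 × g
N² = 38,363.4 / (20.124 × 10⁻⁵) = 190,635,063
N ≈ √190,635,063 ≈ 13,807.1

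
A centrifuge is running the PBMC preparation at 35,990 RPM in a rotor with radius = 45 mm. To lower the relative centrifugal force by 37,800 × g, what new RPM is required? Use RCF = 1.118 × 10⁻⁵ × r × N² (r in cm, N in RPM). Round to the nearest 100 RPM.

r = 45 mm = 4.5 cm
Current RCF = 1.118 × 10⁻⁵ × 4.5 × (35990)² = 1.118 × 10⁻⁵ × 4.5 × 1,295,280,100 ≈ 65,165.5 × g
Target RCF = 65,165.5 − 37,800 = 27,365.5 × g
N² = 27,365.5 / (5.031 × 10⁻⁵) = 543,937,587
N ≈ √543,937,587 ≈ 23,322.5

N₂ ≈ 23300 RPM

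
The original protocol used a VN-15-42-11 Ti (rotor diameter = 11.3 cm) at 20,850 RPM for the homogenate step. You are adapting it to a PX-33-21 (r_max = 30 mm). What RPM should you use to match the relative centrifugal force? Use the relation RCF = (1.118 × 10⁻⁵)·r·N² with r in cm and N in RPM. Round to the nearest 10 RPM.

≈ 28610 RPM

Original rotor: r = 11.3 / 2 = 5.65 cm
RCF_original = 1.118 × 10⁻⁵ × 5.65 × (20850)² = 1.118 × 10⁻⁵ × 5.65 × 434,722,500 ≈ 27,460.1 × g
Your rotor: r = 30 mm = 3.0 cm
27,460.1 = 1.118 × 10⁻⁵ × 3 × N²
N² = 27,460.1 / (3.354 × 10⁻⁵) = 818,726,893
N ≈ √818,726,893 ≈ 28,613.4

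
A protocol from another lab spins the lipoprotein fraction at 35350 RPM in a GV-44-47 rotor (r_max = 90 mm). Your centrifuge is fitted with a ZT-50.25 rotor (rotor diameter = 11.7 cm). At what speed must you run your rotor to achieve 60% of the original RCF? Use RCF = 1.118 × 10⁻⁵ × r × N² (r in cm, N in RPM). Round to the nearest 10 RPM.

Original rotor: r = 90 mm = 9.0 cm
RCF_original = 1.118 × 10⁻⁵ × 9 × (35350)² = 1.118 × 10⁻⁵ × 9 × 1,249,622,500 ≈ 125,737 × g
Target RCF = 0.6 × 125,737 ≈ 75,442.2 × g
Your rotor: r = 11.7 / 2 = 5.85 cm
75,442.2 = 1.118 × 10⁻⁵ × 5.85 × N²
N² = 75,442.2 / (6.5403 × 10⁻⁵) = 1,153,497,546
N ≈ √1,153,497,546 ≈ 33,963.2

≈ 33960 RPM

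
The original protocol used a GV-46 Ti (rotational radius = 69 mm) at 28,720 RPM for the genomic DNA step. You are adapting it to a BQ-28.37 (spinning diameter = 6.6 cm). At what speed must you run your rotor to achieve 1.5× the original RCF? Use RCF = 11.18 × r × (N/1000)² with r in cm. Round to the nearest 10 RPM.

50860 RPM

Original rotor: r = 69 mm = 6.9 cm
RCF = 11.18 × r × (N/1000)²
RCF_original = 11.18 × 6.9 × (28.72)² = 11.18 × 6.9 × 824.8384 ≈ 63,629.7 × g
Target RCF = 1.5 × 63,629.7 ≈ 95,444.5 × g
Your rotor: r = 6.6 / 2 = 3.3 cm
95,444.5 = 11.18 × 3.3 × (N/1000)²
(N/1000)² = 95,444.5 / 36.894 = 2586.992
N = 1000 × √2586.992 ≈ 50,862.5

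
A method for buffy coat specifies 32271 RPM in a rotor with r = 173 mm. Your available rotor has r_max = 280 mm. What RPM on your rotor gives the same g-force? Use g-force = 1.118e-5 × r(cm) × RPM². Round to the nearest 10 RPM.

Original rotor: r = 173 mm = 17.3 cm
RCF_original = 1.118 × 10⁻⁵ × 17.3 × (32271)² = 1.118 × 10⁻⁵ × 17.3 × 1,041,417,441 ≈ 201,424.7 × g
Your rotor: r = 280 mm = 28.0 cm
201,424.7 = 1.118 × 10⁻⁵ × 28 × N²
N² = 201,424.7 / (31.304 × 10⁻⁵) = 643,447,163
N ≈ √643,447,163 ≈ 25,366.3

≈ 25370 RPM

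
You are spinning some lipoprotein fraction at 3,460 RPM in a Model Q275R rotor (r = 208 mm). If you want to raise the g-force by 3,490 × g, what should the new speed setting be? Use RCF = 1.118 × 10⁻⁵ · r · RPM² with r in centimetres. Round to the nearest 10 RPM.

r = 208 mm = 20.8 cm
Current RCF = 1.118 × 10⁻⁵ × 20.8 × (3460)² = 1.118 × 10⁻⁵ × 20.8 × 11,971,600 ≈ 2,783.9 × g
Target RCF = 2,783.9 + 3,490 = 6,273.9 × g
N² = 6,273.9 / (23.2544 × 10⁻⁵) = 26,979,410
N ≈ √26,979,410 ≈ 5,194.2

5190 RPM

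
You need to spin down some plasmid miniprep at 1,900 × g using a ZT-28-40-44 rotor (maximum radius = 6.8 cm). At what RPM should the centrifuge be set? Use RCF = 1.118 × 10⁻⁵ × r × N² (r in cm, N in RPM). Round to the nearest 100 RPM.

N ≈ 5000 RPM

RCF = 1.118 × 10⁻⁵ × r × N²
1,900 = 1.118 × 10⁻⁵ × 6.8 × N²
N² = 1,900 / (7.6024 × 10⁻⁵) = 24,992,108
N ≈ √24,992,108 ≈ 4,999.2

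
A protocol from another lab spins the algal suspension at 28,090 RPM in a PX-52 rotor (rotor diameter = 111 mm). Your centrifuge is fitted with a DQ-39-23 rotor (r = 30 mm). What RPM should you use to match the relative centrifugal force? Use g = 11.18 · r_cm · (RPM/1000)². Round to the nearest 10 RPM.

≈ 38210 RPM

Original rotor: r = 111 mm / 2 = 55.5 mm = 5.55 cm
RCF = 11.18 × r × (N/1000)²
RCF_original = 11.18 × 5.55 × (28.09)² = 11.18 × 5.55 × 789.0481 ≈ 48,959.6 × g
Your rotor: r = 30 mm = 3.0 cm
48,959.6 = 11.18 × 3 × (N/1000)²
(N/1000)² = 48,959.6 / 33.54 = 1459.738
N = 1000 × √1459.738 ≈ 38,206.5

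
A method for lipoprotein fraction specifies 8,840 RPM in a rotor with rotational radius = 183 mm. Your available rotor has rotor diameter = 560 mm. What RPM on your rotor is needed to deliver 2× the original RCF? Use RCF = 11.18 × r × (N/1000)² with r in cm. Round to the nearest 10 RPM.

Original rotor: r = 183 mm = 18.3 cm
RCF = 11.18 × r × (N/1000)²
RCF_original = 11.18 × 18.3 × (8.84)² = 11.18 × 18.3 × 78.1456 ≈ 15,988.1 × g
Target RCF = 2 × 15,988.1 ≈ 31,976.2 × g
Your rotor: r = 560 mm / 2 = 280 mm = 28 cm
31,976.2 = 11.18 × 28 × (N/1000)²
(N/1000)² = 31,976.2 / 313.04 = 102.1473
N = 1000 × √102.1473 ≈ 10,106.8

10110 RPM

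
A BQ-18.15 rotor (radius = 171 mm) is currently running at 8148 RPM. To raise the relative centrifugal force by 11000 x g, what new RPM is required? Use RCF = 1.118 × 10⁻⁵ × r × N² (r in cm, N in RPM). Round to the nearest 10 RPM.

r = 171 mm = 17.1 cm
Current RCF = 1.118 × 10⁻⁵ × 17.1 × (8148)² = 1.118 × 10⁻⁵ × 17.1 × 66,389,904 ≈ 12,692.3 × g
Target RCF = 12,692.3 + 11,000 = 23,692.3 × g
N² = 23,692.3 / (19.1178 × 10⁻⁵) = 123,927,962
N ≈ √123,927,962 ≈ 11,132.3

N₂ ≈ 11130 RPM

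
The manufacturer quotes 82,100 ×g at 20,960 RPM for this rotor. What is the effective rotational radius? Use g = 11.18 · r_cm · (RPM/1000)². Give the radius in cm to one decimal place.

RCF = 11.18 × r × (N/1000)²
82100 = 11.18 × r × (20.96)²
r = 82100 / (11.18 × 439.3216) = 82100 / 4911.615 ≈ 16.715 cm

r ≈ 16.7 cm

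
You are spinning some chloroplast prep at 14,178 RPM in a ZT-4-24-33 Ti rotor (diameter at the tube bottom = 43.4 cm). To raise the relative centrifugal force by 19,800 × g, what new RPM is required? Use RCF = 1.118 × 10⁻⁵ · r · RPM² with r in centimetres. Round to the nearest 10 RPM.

r = 43.4 / 2 = 21.7 cm
Current RCF = 1.118 × 10⁻⁵ × 21.7 × (14178)² = 1.118 × 10⁻⁵ × 21.7 × 201,015,684 ≈ 48,767.6 × g
Target RCF = 48,767.6 + 19,800 = 68,567.6 × g
N² = 68,567.6 / (24.2606 × 10⁻⁵) = 282,629,449
N ≈ √282,629,449 ≈ 16,811.6

≈ 16810 RPM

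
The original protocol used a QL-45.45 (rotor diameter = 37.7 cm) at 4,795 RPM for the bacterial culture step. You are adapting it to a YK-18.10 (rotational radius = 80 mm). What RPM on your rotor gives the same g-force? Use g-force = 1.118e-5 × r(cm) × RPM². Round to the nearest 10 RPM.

≈ 7360 RPM

Original rotor: r = 37.7 / 2 = 18.85 cm
RCF = 1.118 × 10⁻⁵ × r × N²
RCF_original = 1.118 × 10⁻⁵ × 18.85 × (4795)² = 1.118 × 10⁻⁵ × 18.85 × 22,992,025 ≈ 4,845.4 × g
Your rotor: r = 80 mm = 8.0 cm
4,845.4 = 1.118 × 10⁻⁵ × 8 × N²
N² = 4,845.4 / (8.944 × 10⁻⁵) = 54,174,866
N ≈ √54,174,866 ≈ 7,360.4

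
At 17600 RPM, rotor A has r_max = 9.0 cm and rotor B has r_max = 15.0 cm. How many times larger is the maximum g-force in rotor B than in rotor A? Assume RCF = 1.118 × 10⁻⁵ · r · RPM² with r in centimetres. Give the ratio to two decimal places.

At fixed N, RCF ∝ r, so RCF_B/RCF_A = r_B/r_A = 15.0 / 9.0 = 1.6667.

1.67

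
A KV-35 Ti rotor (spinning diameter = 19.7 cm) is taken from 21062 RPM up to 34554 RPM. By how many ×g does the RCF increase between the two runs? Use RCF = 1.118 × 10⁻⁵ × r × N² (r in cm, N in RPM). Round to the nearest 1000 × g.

≈ 83000 ×g

r = 19.7 / 2 = 9.85 cm
RCF₁ = 1.118 × 10⁻⁵ × 9.85 × (21062)² = 1.118 × 10⁻⁵ × 9.85 × 443,607,844 ≈ 48,851.4 × g
RCF₂ = 1.118 × 10⁻⁵ × 9.85 × (34554)² = 1.118 × 10⁻⁵ × 9.85 × 1,193,978,916 ≈ 131,484.5 × g
Increase = 131,484.5 − 48,851.4 = 82,633.1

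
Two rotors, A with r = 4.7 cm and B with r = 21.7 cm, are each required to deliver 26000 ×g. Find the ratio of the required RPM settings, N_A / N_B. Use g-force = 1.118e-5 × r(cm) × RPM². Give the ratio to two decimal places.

2.15

At fixed RCF, N ∝ 1/√r, so N_A/N_B = √(r_B/r_A) = √(21.7/4.7) = √4.617021 = 2.1487.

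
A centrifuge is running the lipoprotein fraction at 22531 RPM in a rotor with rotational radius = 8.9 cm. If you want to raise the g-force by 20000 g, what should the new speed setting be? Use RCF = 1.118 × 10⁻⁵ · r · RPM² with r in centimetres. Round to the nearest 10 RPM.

26620 RPM

Current RCF = 1.118 × 10⁻⁵ × 8.9 × (22531)² = 1.118 × 10⁻⁵ × 8.9 × 507,645,961 ≈ 50,511.8 × g
Target RCF = 50,511.8 + 20,000 = 70,511.8 × g
N² = 70,511.8 / (9.9502 × 10⁻⁵) = 708,647,062
N ≈ √708,647,062 ≈ 26,620.4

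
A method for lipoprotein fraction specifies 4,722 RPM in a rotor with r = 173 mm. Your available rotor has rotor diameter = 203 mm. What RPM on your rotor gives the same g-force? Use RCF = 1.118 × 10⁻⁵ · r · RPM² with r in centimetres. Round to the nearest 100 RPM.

≈ 6200 RPM

Original rotor: r = 173 mm = 17.3 cm
RCF_original = 1.118 × 10⁻⁵ × 17.3 × (4722)² = 1.118 × 10⁻⁵ × 17.3 × 22,297,284 ≈ 4,312.6 × g
Your rotor: r = 203 mm / 2 = 101.5 mm = 10.15 cm
4,312.6 = 1.118 × 10⁻⁵ × 10.15 × N²
N² = 4,312.6 / (11.3477 × 10⁻⁵) = 38,004,177
N ≈ √38,004,177 ≈ 6,164.8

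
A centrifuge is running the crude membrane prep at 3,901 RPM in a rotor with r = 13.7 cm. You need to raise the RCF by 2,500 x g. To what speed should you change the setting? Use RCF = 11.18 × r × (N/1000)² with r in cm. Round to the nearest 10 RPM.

≈ 5620 RPM

Current RCF = 11.18 × 13.7 × (3.901)² = 11.18 × 13.7 × 15.217801 ≈ 2,330.8 × g
Target RCF = 2,330.8 + 2,500 = 4,830.8 × g
(N/1000)² = 4,830.8 / 153.166 = 31.53964
N = 1000 × √31.53964 ≈ 5,616.0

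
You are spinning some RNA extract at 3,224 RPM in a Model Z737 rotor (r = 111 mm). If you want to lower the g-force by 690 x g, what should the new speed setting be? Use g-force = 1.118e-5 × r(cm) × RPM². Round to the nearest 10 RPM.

2200 RPM

r = 111 mm = 11.1 cm
Current RCF = 1.118 × 10⁻⁵ × 11.1 × (3224)² = 1.118 × 10⁻⁵ × 11.1 × 10,394,176 ≈ 1,289.9 × g
Target RCF = 1,289.9 − 690 = 599.9 × g
N² = 599.9 / (12.4098 × 10⁻⁵) = 4,834,083
N ≈ √4,834,083 ≈ 2,198.7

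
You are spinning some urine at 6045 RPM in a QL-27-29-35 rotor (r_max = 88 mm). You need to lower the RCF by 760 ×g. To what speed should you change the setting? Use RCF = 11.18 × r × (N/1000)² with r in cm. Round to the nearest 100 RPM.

≈ 5400 RPM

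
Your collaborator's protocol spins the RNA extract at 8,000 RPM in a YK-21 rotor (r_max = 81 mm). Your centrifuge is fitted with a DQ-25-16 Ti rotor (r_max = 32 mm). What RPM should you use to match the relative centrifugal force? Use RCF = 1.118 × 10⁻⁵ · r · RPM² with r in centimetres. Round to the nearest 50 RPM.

≈ 12750 RPM

Original rotor: r = 81 mm = 8.1 cm
RCF_original = 1.118 × 10⁻⁵ × 8.1 × (8000)² = 1.118 × 10⁻⁵ × 8.1 × 64,000,000 ≈ 5,795.7 × g
Your rotor: r = 32 mm = 3.2 cm
5,795.7 = 1.118 × 10⁻⁵ × 3.2 × N²
N² = 5,795.7 / (3.5776 × 10⁻⁵) = 161,999,665
N ≈ √161,999,665 ≈ 12,727.9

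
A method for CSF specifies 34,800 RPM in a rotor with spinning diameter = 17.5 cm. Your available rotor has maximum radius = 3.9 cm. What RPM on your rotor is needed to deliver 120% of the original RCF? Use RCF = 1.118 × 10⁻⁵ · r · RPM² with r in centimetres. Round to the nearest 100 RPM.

Original rotor: r = 17.5 / 2 = 8.75 cm
RCF_original = 1.118 × 10⁻⁵ × 8.75 × (34800)² = 1.118 × 10⁻⁵ × 8.75 × 1,211,040,000 ≈ 118,470 × g
Target RCF = 1.2 × 118,470 ≈ 142,164 × g
142,164 = 1.118 × 10⁻⁵ × 3.9 × N²
N² = 142,164 / (4.3602 × 10⁻⁵) = 3,260,492,638
N ≈ √3,260,492,638 ≈ 57,100.7

57100 RPM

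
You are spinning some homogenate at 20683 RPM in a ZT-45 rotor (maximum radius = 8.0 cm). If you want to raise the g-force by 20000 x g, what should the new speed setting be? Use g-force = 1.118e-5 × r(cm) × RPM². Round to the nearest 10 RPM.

Current RCF = 1.118 × 10⁻⁵ × 8 × (20683)² = 1.118 × 10⁻⁵ × 8 × 427,786,489 ≈ 38,261.2 × g
Target RCF = 38,261.2 + 20,000 = 58,261.2 × g
N² = 58,261.2 / (8.944 × 10⁻⁵) = 651,399,821
N ≈ √651,399,821 ≈ 25,522.5

25520 RPM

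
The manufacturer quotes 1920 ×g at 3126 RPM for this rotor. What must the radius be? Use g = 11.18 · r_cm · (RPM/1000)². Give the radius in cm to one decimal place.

r ≈ 17.6 cm

1920 = 11.18 × r × (3.126)²
r = 1920 / (11.18 × 9.771876) = 1920 / 109.2496 ≈ 17.574 cm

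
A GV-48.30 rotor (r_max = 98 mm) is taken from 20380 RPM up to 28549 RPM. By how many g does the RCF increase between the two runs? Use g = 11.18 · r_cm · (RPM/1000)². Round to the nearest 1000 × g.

44000 g

r = 98 mm = 9.8 cm
RCF₁ = 11.18 × 9.8 × (20.38)² = 11.18 × 9.8 × 415.3444 ≈ 45,506.8 × g
RCF₂ = 11.18 × 9.8 × (28.549)² = 11.18 × 9.8 × 815.045401 ≈ 89,299.6 × g
Increase = 89,299.6 − 45,506.8 = 43,792.8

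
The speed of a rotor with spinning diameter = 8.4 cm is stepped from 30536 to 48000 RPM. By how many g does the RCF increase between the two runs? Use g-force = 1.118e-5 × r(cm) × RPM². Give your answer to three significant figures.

r = 8.4 / 2 = 4.2 cm
RCF₁ = 1.118 × 10⁻⁵ × 4.2 × (30536)² = 1.118 × 10⁻⁵ × 4.2 × 932,447,296 ≈ 43,784 × g
RCF₂ = 1.118 × 10⁻⁵ × 4.2 × (48000)² = 1.118 × 10⁻⁵ × 4.2 × 2,304,000,000 ≈ 108,186.6 × g
Increase = 108,186.6 − 43,784 = 64,402.6

64400 g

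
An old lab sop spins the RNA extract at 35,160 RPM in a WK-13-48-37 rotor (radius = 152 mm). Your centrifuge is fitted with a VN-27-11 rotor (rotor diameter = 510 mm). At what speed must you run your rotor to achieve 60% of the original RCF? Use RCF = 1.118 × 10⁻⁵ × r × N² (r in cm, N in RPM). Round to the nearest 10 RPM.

21030 RPM

Original rotor: r = 152 mm = 15.2 cm
RCF = 1.118 × 10⁻⁵ × r × N²
RCF_original = 1.118 × 10⁻⁵ × 15.2 × (35160)² = 1.118 × 10⁻⁵ × 15.2 × 1,236,225,600 ≈ 210,079.2 × g
Target RCF = 0.6 × 210,079.2 ≈ 126,047.5 × g
Your rotor: r = 510 mm / 2 = 255 mm = 25.5 cm
126,047.5 = 1.118 × 10⁻⁵ × 25.5 × N²
N² = 126,047.5 / (28.509 × 10⁻⁵) = 442,132,309
N ≈ √442,132,309 ≈ 21,026.9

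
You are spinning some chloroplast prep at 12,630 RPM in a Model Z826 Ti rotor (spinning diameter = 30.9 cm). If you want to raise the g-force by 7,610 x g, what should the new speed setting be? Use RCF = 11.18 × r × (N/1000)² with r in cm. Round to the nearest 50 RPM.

r = 30.9 / 2 = 15.45 cm
Current RCF = 11.18 × 15.45 × (12.63)² = 11.18 × 15.45 × 159.5169 ≈ 27,553.5 × g
Target RCF = 27,553.5 + 7,610 = 35,163.5 × g
(N/1000)² = 35,163.5 / 172.731 = 203.5738
N = 1000 × √203.5738 ≈ 14,267.9

14250 RPM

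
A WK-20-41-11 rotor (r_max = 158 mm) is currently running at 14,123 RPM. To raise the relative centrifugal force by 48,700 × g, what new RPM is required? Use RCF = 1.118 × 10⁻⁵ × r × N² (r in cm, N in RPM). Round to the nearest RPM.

r = 158 mm = 15.8 cm
Current RCF = 1.118 × 10⁻⁵ × 15.8 × (14123)² = 1.118 × 10⁻⁵ × 15.8 × 199,459,129 ≈ 35,233.3 × g
Target RCF = 35,233.3 + 48,700 = 83,933.3 × g
N² = 83,933.3 / (17.6644 × 10⁻⁵) = 475,155,114
N ≈ √475,155,114 ≈ 21,798.1

≈ 21798 RPM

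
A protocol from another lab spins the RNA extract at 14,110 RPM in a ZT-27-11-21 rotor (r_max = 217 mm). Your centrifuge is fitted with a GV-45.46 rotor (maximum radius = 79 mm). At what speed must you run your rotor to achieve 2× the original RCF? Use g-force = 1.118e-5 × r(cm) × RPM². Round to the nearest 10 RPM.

Original rotor: r = 217 mm = 21.7 cm
RCF = 1.118 × 10⁻⁵ × r × N²
RCF_original = 1.118 × 10⁻⁵ × 21.7 × (14110)² = 1.118 × 10⁻⁵ × 21.7 × 199,092,100 ≈ 48,300.9 × g
Target RCF = 2 × 48,300.9 ≈ 96,601.8 × g
Your rotor: r = 79 mm = 7.9 cm
96,601.8 = 1.118 × 10⁻⁵ × 7.9 × N²
N² = 96,601.8 / (8.8322 × 10⁻⁵) = 1,093,745,613
N ≈ √1,093,745,613 ≈ 33,071.8

33070 RPM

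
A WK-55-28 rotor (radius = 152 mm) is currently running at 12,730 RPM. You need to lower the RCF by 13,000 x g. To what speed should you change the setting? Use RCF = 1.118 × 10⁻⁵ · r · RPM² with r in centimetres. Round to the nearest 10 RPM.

N₂ ≈ 9250 RPM

r = 152 mm = 15.2 cm
Current RCF = 1.118 × 10⁻⁵ × 15.2 × (12730)² = 1.118 × 10⁻⁵ × 15.2 × 162,052,900 ≈ 27,538.6 × g
Target RCF = 27,538.6 − 13,000 = 14,538.6 × g
N² = 14,538.6 / (16.9936 × 10⁻⁵) = 85,553,385
N ≈ √85,553,385 ≈ 9,249.5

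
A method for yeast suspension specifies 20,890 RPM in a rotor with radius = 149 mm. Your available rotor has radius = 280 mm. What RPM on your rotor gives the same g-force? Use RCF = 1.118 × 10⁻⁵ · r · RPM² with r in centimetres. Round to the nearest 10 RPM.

15240 RPM

Original rotor: r = 149 mm = 14.9 cm
RCF_original = 1.118 × 10⁻⁵ × 14.9 × (20890)² = 1.118 × 10⁻⁵ × 14.9 × 436,392,100 ≈ 72,695.1 × g
Your rotor: r = 280 mm = 28.0 cm
72,695.1 = 1.118 × 10⁻⁵ × 28 × N²
N² = 72,695.1 / (31.304 × 10⁻⁵) = 232,223,039
N ≈ √232,223,039 ≈ 15,238.9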